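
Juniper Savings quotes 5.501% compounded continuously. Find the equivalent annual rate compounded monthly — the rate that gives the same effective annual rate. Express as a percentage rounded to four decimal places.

EAR under continuous compounding: e^0.05501 − 1 = 0.056551.
Solve (1 + r/12)^12 = 1.056551: r/12 = 1.056551^(1/12) − 1 = 0.004595, so r = 0.055136 = 5.5136%.

5.5136%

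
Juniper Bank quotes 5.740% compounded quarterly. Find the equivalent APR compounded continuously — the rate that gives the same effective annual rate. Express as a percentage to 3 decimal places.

5.699%

EAR = (1 + 0.05740/4)^4 − 1 = 0.058647.
Equivalent continuous rate: r = ln(1 + 0.058647) = 0.056992 = 5.699%.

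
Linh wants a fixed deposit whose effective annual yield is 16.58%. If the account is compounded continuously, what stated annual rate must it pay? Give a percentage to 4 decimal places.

15.3408%

Continuous: nominal r satisfies e^r − 1 = 0.1658.
r = ln(1 + 0.1658) = ln(1.1658) = 0.153408 = 15.3408%.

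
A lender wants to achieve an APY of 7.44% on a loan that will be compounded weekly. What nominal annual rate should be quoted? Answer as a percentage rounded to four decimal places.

7.1812%

(1 + r/52)^52 − 1 = 0.0744, so 1 + r/52 = 1.0744^(1/52).
r/52 = 0.001381, so r = 0.071812 = 7.1812%.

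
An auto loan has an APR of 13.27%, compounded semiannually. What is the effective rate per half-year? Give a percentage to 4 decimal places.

6.6350%

With a nominal annual rate compounded semiannually, the periodic rate is the nominal rate divided by 2.
i = 0.1327 / 2 = 0.0663500 = 6.6350%.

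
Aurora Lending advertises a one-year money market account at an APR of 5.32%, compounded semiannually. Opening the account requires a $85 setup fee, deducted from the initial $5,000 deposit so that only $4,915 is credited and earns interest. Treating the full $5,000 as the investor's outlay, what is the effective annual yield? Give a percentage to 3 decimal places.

Value after one year: 4,915 × (1 + 0.0532/2)^2 = 4,915 × 1.053908 = $5,179.96.
Effective yield on the $5,000 outlay: 5,179.96 / 5,000 − 1 = 0.035991 = 3.599%.

3.599%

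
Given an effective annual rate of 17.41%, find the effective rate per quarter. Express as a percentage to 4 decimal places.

4.0941%

The per-quarter rate i satisfies (1 + i)^4 = 1 + 0.1741.
i = 1.1741^(1/4) − 1 = 0.0409414 = 4.0941%.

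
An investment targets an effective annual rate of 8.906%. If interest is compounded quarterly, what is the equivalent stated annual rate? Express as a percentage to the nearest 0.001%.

(1 + r/4)^4 − 1 = 0.08906, so 1 + r/4 = 1.08906^(1/4).
r/4 = 0.021558, so r = 0.086231 = 8.623%.

8.623%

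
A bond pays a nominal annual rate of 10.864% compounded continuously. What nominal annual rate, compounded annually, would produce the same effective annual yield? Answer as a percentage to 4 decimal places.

11.4761%

EAR under continuous compounding: e^0.10864 − 1 = 0.114761.
Compounded annually, the equivalent nominal rate is the EAR itself: 11.4761%.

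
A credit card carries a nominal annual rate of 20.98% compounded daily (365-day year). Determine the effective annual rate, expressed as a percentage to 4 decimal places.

EAR = (1 + 0.2098/365)^365 − 1.
= (1 + 0.000575)^365 − 1 = 1.233357 − 1 = 23.3357%.

23.3357%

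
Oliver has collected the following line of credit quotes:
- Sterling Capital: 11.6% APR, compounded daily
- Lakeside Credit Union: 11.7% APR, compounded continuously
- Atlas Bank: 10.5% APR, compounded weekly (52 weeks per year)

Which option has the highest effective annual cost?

Lakeside Credit Union

Sterling Capital: (1 + 0.116/365)^365 − 1 = 12.298%
Lakeside Credit Union: e^0.117 − 1 = 12.412%
Atlas Bank: (1 + 0.105/52)^52 − 1 = 11.059%
The highest effective annual rate is Lakeside Credit Union at 12.412%.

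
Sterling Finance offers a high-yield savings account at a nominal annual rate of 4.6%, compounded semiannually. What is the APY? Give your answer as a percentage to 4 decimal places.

4.6529%

EAR = (1 + 0.046/2)^2 − 1.
= (1 + 0.023000)^2 − 1 = 1.046529 − 1 = 4.6529%.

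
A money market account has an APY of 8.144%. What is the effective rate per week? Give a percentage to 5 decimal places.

0.15068%

The per-week rate i satisfies (1 + i)^52 = 1 + 0.08144.
i = 1.08144^(1/52) − 1 = 0.0015068 = 0.15068%.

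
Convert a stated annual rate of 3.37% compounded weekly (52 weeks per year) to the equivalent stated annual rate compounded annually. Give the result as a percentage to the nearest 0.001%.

3.426%

EAR = (1 + 0.0337/52)^52 − 1 = 0.034263.
Compounded annually, the equivalent nominal rate is the EAR itself: 3.426%.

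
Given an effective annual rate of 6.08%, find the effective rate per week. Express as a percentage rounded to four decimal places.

The per-week rate i satisfies (1 + i)^52 = 1 + 0.0608.
i = 1.0608^(1/52) − 1 = 0.0011357 = 0.1136%.

0.1136%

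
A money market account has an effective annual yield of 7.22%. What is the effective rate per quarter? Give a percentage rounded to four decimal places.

1.7581%

The per-quarter rate i satisfies (1 + i)^4 = 1 + 0.0722.
i = 1.0722^(1/4) − 1 = 0.0175809 = 1.7581%.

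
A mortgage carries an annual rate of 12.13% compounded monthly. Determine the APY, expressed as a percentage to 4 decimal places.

12.8276%

EAR = (1 + 0.1213/12)^12 − 1.
= 1.128276 − 1 = 12.8276%.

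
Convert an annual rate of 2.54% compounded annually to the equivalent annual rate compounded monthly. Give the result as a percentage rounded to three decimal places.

2.511%

Compounded annually, EAR = nominal = 0.025400.
Solve (1 + r/12)^12 = 1.025400: r/12 = 1.025400^(1/12) − 1 = 0.002092, so r = 0.025109 = 2.511%.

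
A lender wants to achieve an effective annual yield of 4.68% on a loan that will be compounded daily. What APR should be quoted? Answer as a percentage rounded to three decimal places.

(1 + r/365)^365 − 1 = 0.0468, so 1 + r/365 = 1.0468^(1/365).
r/365 = 0.000125, so r = 0.045741 = 4.574%.

4.574%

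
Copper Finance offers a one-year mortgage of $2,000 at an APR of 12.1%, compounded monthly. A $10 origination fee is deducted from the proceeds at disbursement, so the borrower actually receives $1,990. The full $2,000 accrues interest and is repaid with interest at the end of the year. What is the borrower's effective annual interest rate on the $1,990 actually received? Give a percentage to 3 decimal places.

Amount owed after one year: 2,000 × (1 + 0.121/12)^12 = 2,000 × 1.127941 = $2,255.88.
Effective rate on net proceeds: 2,255.88 / 1,990 − 1 = 0.133609 = 13.361%.

13.361%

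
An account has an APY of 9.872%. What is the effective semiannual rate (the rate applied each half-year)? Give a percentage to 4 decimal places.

The per-half-year rate i satisfies (1 + i)^2 = 1 + 0.09872.
i = 1.09872^(1/2) − 1 = 0.0481985 = 4.8198%.

4.8198%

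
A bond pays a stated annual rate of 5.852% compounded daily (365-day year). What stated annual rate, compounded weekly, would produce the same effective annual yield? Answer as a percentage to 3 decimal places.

EAR = (1 + 0.05852/365)^365 − 1 = 0.060261.
Solve (1 + r/52)^52 = 1.060261: r/52 = 1.060261^(1/52) − 1 = 0.001126, so r = 0.058548 = 5.855%.

5.855%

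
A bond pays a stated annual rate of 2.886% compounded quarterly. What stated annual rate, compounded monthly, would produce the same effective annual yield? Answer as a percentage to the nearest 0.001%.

2.879%

EAR = (1 + 0.02886/4)^4 − 1 = 0.029174.
Solve (1 + r/12)^12 = 1.029174: r/12 = 1.029174^(1/12) − 1 = 0.002399, so r = 0.028791 = 2.879%.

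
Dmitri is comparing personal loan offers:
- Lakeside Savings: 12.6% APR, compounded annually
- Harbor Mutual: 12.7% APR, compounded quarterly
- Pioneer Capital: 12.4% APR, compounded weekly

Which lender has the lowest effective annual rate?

Lakeside Savings

Lakeside Savings: compounded annually, EAR = 12.600%
Harbor Mutual: (1 + 0.127/4)^4 − 1 = 13.318%
Pioneer Capital: (1 + 0.124/52)^52 − 1 = 13.185%
The lowest effective annual rate is Lakeside Savings at 12.600%.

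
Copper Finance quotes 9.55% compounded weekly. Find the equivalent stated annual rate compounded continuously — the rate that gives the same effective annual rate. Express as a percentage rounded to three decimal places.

9.541%

EAR = (1 + 0.0955/52)^52 − 1 = 0.100112.
Equivalent continuous rate: r = ln(1 + 0.100112) = 0.095412 = 9.541%.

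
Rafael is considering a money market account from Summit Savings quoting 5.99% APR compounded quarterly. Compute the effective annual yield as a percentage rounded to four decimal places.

EAR = (1 + 0.0599/4)^4 − 1.
= (1 + 0.014975)^4 − 1 = 1.061259 − 1 = 6.1259%.

6.1259%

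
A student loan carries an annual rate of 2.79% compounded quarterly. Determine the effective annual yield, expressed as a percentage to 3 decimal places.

2.819%

EAR = (1 + 0.0279/4)^4 − 1.
= (1 + 0.006975)^4 − 1 = 1.028193 − 1 = 2.819%.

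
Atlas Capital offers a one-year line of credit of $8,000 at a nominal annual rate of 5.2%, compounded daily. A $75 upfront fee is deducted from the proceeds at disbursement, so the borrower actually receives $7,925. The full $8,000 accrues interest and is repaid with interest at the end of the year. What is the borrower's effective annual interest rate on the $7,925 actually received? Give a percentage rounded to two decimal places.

Amount owed after one year: 8,000 × (1 + 0.052/365)^365 = 8,000 × 1.053372 = $8,426.97.
Effective rate on net proceeds: 8,426.97 / 7,925 − 1 = 0.063341 = 6.33%.

6.33%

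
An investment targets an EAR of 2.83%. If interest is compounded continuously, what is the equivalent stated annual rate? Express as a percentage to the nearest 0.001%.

2.791%

Continuous: nominal r satisfies e^r − 1 = 0.0283.
r = ln(1 + 0.0283) = ln(1.0283) = 0.027907 = 2.791%.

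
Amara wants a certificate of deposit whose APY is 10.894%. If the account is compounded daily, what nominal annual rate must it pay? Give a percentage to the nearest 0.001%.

(1 + r/365)^365 − 1 = 0.10894, so 1 + r/365 = 1.10894^(1/365).
r/365 = 0.000283, so r = 0.103419 = 10.342%.

10.342%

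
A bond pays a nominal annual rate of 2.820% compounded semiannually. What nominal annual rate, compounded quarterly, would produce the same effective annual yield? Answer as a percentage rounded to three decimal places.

EAR = (1 + 0.02820/2)^2 − 1 = 0.028399.
Solve (1 + r/4)^4 = 1.028399: r/4 = 1.028399^(1/4) − 1 = 0.007025, so r = 0.028101 = 2.810%.

2.810%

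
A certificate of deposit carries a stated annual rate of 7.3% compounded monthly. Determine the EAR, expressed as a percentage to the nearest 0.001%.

EAR = (1 + 0.073/12)^12 − 1.
= (1 + 0.006083)^12 − 1 = 1.075493 − 1 = 7.549%.

7.549%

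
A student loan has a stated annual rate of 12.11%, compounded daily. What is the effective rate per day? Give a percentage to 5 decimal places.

With a nominal annual rate compounded daily, the periodic rate is the nominal rate divided by 365.
i = 0.1211 / 365 = 0.0003318 = 0.03318%.

0.03318%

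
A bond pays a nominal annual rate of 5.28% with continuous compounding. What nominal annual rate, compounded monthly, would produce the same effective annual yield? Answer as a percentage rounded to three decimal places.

5.292%

EAR under continuous compounding: e^0.0528 − 1 = 0.054219.
Solve (1 + r/12)^12 = 1.054219: r/12 = 1.054219^(1/12) − 1 = 0.004410, so r = 0.052916 = 5.292%.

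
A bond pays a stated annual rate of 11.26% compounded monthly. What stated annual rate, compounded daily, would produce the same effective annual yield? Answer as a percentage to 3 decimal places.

11.209%

EAR = (1 + 0.1126/12)^12 − 1 = 0.118597.
Solve (1 + r/365)^365 = 1.118597: r/365 = 1.118597^(1/365) − 1 = 0.000307, so r = 0.112092 = 11.209%.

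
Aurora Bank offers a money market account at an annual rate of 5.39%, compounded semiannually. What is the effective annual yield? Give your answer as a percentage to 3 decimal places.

EAR = (1 + 0.0539/2)^2 − 1.
= (1 + 0.026950)^2 − 1 = 1.054626 − 1 = 5.463%.

5.463%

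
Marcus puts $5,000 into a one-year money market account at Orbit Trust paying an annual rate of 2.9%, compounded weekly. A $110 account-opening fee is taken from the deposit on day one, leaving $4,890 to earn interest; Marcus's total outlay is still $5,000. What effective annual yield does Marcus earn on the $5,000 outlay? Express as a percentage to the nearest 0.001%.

Value after one year: 4,890 × (1 + 0.029/52)^52 = 4,890 × 1.029416 = $5,033.85.
Effective yield on the $5,000 outlay: 5,033.85 / 5,000 − 1 = 0.006769 = 0.677%.

0.677%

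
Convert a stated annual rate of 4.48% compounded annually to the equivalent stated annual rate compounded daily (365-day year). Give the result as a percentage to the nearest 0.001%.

Compounded annually, EAR = nominal = 0.044800.
Solve (1 + r/365)^365 = 1.044800: r/365 = 1.044800^(1/365) − 1 = 0.000120, so r = 0.043828 = 4.383%.

4.383%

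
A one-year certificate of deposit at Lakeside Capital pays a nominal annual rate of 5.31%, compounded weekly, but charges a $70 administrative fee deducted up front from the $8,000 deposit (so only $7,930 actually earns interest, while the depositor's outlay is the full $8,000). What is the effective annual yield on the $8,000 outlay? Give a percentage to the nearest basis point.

4.53%

Value after one year: 7,930 × (1 + 0.0531/52)^52 = 7,930 × 1.054507 = $8,362.24.
Effective yield on the $8,000 outlay: 8,362.24 / 8,000 − 1 = 0.045280 = 4.53%.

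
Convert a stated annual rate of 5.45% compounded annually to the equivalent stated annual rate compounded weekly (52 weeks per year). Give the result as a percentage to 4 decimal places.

Compounded annually, EAR = nominal = 0.054500.
Solve (1 + r/52)^52 = 1.054500: r/52 = 1.054500^(1/52) − 1 = 0.001021, so r = 0.053094 = 5.3094%.

5.3094%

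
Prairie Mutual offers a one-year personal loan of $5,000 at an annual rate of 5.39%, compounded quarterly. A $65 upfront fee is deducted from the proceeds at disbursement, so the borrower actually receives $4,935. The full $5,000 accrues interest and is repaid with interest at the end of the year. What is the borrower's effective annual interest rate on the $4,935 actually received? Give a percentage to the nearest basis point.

6.89%

Amount owed after one year: 5,000 × (1 + 0.0539/4)^4 = 5,000 × 1.054999 = $5,275.00.
Effective rate on net proceeds: 5,275.00 / 4,935 − 1 = 0.068895 = 6.89%.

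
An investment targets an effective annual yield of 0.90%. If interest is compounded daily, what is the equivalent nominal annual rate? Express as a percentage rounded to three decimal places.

(1 + r/365)^365 − 1 = 0.0090, so 1 + r/365 = 1.0090^(1/365).
r/365 = 0.000025, so r = 0.008960 = 0.896%.

0.896%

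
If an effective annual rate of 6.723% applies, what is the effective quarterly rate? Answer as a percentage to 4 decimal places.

The per-quarter rate i satisfies (1 + i)^4 = 1 + 0.06723.
i = 1.06723^(1/4) − 1 = 0.0163996 = 1.6400%.

1.6400%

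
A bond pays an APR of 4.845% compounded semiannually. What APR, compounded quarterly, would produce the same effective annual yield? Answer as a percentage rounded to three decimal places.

4.816%

EAR = (1 + 0.04845/2)^2 − 1 = 0.049037.
Solve (1 + r/4)^4 = 1.049037: r/4 = 1.049037^(1/4) − 1 = 0.012040, so r = 0.048160 = 4.816%.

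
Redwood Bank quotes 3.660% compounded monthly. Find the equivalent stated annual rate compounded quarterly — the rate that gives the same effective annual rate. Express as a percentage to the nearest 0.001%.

3.671%

EAR = (1 + 0.03660/12)^12 − 1 = 0.037220.
Solve (1 + r/4)^4 = 1.037220: r/4 = 1.037220^(1/4) − 1 = 0.009178, so r = 0.036712 = 3.671%.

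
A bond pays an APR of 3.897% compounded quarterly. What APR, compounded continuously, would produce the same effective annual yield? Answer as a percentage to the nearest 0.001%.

EAR = (1 + 0.03897/4)^4 − 1 = 0.039543.
Equivalent continuous rate: r = ln(1 + 0.039543) = 0.038781 = 3.878%.

3.878%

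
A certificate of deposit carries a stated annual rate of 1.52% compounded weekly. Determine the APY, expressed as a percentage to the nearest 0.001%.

1.531%

EAR = (1 + 0.0152/52)^52 − 1.
= 1.015314 − 1 = 1.531%.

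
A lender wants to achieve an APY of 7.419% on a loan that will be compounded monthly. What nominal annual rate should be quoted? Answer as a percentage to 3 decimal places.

(1 + r/12)^12 − 1 = 0.07419, so 1 + r/12 = 1.07419^(1/12).
r/12 = 0.005982, so r = 0.071781 = 7.178%.

7.178%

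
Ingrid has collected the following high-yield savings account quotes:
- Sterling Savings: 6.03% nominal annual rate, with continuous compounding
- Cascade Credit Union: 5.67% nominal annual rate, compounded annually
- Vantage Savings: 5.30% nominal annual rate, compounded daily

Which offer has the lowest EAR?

Sterling Savings: e^0.0603 − 1 = 6.216%
Cascade Credit Union: compounded annually, EAR = 5.670%
Vantage Savings: (1 + 0.0530/365)^365 − 1 = 5.443%
The lowest effective annual rate is Vantage Savings at 5.443%.

Vantage Savings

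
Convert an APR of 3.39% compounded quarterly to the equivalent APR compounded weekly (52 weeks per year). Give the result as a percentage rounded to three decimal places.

EAR = (1 + 0.0339/4)^4 − 1 = 0.034333.
Solve (1 + r/52)^52 = 1.034333: r/52 = 1.034333^(1/52) − 1 = 0.000649, so r = 0.033768 = 3.377%.

3.377%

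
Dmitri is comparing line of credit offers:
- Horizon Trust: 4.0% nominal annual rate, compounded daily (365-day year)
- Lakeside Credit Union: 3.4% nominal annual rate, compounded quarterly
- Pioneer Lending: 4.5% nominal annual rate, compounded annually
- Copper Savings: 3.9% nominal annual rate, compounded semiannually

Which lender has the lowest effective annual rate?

Lakeside Credit Union

Horizon Trust: (1 + 0.040/365)^365 − 1 = 4.081%
Lakeside Credit Union: (1 + 0.034/4)^4 − 1 = 3.444%
Pioneer Lending: compounded annually, EAR = 4.500%
Copper Savings: (1 + 0.039/2)^2 − 1 = 3.938%
The lowest effective annual rate is Lakeside Credit Union at 3.444%.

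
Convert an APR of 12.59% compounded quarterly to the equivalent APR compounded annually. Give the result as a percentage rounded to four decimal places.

EAR = (1 + 0.1259/4)^4 − 1 = 0.131970.
Compounded annually, the equivalent nominal rate is the EAR itself: 13.1970%.

13.1970%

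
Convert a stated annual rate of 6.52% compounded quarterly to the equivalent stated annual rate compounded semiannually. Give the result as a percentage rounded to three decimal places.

EAR = (1 + 0.0652/4)^4 − 1 = 0.066812.
Solve (1 + r/2)^2 = 1.066812: r/2 = 1.066812^(1/2) − 1 = 0.032866, so r = 0.065731 = 6.573%.

6.573%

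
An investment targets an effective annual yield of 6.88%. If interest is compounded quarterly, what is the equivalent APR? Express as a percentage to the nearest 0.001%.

(1 + r/4)^4 − 1 = 0.0688, so 1 + r/4 = 1.0688^(1/4).
r/4 = 0.016773, so r = 0.067093 = 6.709%.

6.709%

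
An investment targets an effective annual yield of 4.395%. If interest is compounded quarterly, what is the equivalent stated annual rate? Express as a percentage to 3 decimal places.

4.324%

(1 + r/4)^4 − 1 = 0.04395, so 1 + r/4 = 1.04395^(1/4).
r/4 = 0.010811, so r = 0.043244 = 4.324%.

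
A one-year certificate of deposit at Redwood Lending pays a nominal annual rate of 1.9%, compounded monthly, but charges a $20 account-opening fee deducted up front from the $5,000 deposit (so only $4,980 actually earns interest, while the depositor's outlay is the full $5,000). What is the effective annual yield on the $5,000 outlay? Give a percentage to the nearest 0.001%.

Value after one year: 4,980 × (1 + 0.019/12)^12 = 4,980 × 1.019166 = $5,075.45.
Effective yield on the $5,000 outlay: 5,075.45 / 5,000 − 1 = 0.015090 = 1.509%.

1.509%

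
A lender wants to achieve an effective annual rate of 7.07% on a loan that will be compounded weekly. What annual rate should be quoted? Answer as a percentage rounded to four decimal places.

6.8358%

(1 + r/52)^52 − 1 = 0.0707, so 1 + r/52 = 1.0707^(1/52).
r/52 = 0.001315, so r = 0.068358 = 6.8358%.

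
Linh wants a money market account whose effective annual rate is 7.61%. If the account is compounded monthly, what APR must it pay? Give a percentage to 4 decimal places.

7.3568%

(1 + r/12)^12 − 1 = 0.0761, so 1 + r/12 = 1.0761^(1/12).
r/12 = 0.006131, so r = 0.073568 = 7.3568%.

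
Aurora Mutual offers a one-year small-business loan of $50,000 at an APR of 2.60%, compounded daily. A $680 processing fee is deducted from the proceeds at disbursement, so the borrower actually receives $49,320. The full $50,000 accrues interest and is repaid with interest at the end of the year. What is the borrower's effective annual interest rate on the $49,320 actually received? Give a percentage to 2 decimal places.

4.05%

Amount owed after one year: 50,000 × (1 + 0.0260/365)^365 = 50,000 × 1.026340 = $51,317.00.
Effective rate on net proceeds: 51,317.00 / 49,320 − 1 = 0.040491 = 4.05%.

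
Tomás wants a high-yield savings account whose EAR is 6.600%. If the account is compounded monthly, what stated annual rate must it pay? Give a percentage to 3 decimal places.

6.408%

(1 + r/12)^12 − 1 = 0.06600, so 1 + r/12 = 1.06600^(1/12).
r/12 = 0.005340, so r = 0.064084 = 6.408%.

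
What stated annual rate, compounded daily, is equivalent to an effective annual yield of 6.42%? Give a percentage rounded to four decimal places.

6.2229%

(1 + r/365)^365 − 1 = 0.0642, so 1 + r/365 = 1.0642^(1/365).
r/365 = 0.000170, so r = 0.062229 = 6.2229%.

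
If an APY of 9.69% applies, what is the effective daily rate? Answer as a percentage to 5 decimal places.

0.02534%

The per-day rate i satisfies (1 + i)^365 = 1 + 0.0969.
i = 1.0969^(1/365) − 1 = 0.0002534 = 0.02534%.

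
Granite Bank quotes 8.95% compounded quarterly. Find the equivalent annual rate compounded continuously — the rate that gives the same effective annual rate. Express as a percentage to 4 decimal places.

EAR = (1 + 0.0895/4)^4 − 1 = 0.092549.
Equivalent continuous rate: r = ln(1 + 0.092549) = 0.088513 = 8.8513%.

8.8513%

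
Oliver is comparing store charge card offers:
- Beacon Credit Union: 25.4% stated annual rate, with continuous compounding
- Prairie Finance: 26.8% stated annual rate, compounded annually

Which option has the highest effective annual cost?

Beacon Credit Union

Beacon Credit Union: e^0.254 − 1 = 28.917%
Prairie Finance: compounded annually, EAR = 26.800%
The highest effective annual rate is Beacon Credit Union at 28.917%.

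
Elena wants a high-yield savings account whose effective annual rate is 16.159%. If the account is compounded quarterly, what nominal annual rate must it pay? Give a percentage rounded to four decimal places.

(1 + r/4)^4 − 1 = 0.16159, so 1 + r/4 = 1.16159^(1/4).
r/4 = 0.038157, so r = 0.152630 = 15.2630%.

15.2630%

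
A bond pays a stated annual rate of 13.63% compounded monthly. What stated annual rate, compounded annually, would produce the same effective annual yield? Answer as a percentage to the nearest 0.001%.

14.515%

EAR = (1 + 0.1363/12)^12 − 1 = 0.145146.
Compounded annually, the equivalent nominal rate is the EAR itself: 14.515%.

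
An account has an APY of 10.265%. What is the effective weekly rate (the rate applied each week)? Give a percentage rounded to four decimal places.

The per-week rate i satisfies (1 + i)^52 = 1 + 0.10265.
i = 1.10265^(1/52) − 1 = 0.0018809 = 0.1881%.

0.1881%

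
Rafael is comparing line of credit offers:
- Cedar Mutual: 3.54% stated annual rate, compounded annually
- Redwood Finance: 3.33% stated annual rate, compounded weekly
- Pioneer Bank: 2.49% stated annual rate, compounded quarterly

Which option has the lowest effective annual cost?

Pioneer Bank

Cedar Mutual: compounded annually, EAR = 3.540%
Redwood Finance: (1 + 0.0333/52)^52 − 1 = 3.385%
Pioneer Bank: (1 + 0.0249/4)^4 − 1 = 2.513%
The lowest effective annual rate is Pioneer Bank at 2.513%.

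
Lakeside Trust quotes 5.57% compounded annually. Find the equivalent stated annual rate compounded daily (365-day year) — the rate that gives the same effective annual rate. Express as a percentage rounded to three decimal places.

5.421%

Compounded annually, EAR = nominal = 0.055700.
Solve (1 + r/365)^365 = 1.055700: r/365 = 1.055700^(1/365) − 1 = 0.000149, so r = 0.054208 = 5.421%.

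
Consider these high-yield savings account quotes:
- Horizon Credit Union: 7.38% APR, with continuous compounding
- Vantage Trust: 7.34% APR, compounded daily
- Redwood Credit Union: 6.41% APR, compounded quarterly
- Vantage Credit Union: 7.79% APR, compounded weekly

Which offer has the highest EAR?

Horizon Credit Union: e^0.0738 − 1 = 7.659%
Vantage Trust: (1 + 0.0734/365)^365 − 1 = 7.615%
Redwood Credit Union: (1 + 0.0641/4)^4 − 1 = 6.566%
Vantage Credit Union: (1 + 0.0779/52)^52 − 1 = 8.095%
The highest effective annual rate is Vantage Credit Union at 8.095%.

Vantage Credit Union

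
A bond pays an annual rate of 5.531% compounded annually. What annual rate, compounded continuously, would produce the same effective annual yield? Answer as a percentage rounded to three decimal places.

5.383%

Compounded annually, EAR = nominal = 0.055310.
Equivalent continuous rate: r = ln(1 + 0.055310) = 0.053835 = 5.383%.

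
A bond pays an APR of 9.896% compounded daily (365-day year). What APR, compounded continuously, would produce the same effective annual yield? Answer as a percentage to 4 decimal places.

EAR = (1 + 0.09896/365)^365 − 1 = 0.104007.
Equivalent continuous rate: r = ln(1 + 0.104007) = 0.098947 = 9.8947%.

9.8947%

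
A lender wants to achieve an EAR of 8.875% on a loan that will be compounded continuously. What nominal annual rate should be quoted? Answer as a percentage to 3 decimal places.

8.503%

Continuous: nominal r satisfies e^r − 1 = 0.08875.
r = ln(1 + 0.08875) = ln(1.08875) = 0.085030 = 8.503%.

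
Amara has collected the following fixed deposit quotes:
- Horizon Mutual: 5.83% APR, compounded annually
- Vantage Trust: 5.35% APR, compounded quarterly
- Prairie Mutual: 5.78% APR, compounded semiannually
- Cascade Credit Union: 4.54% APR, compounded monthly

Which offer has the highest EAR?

Horizon Mutual: compounded annually, EAR = 5.830%
Vantage Trust: (1 + 0.0535/4)^4 − 1 = 5.458%
Prairie Mutual: (1 + 0.0578/2)^2 − 1 = 5.864%
Cascade Credit Union: (1 + 0.0454/12)^12 − 1 = 4.636%
The highest effective annual rate is Prairie Mutual at 5.864%.

Prairie Mutual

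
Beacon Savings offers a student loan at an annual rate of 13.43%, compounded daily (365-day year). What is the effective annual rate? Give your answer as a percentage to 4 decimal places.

EAR = (1 + 0.1343/365)^365 − 1.
= (1 + 0.000368)^365 − 1 = 1.143708 − 1 = 14.3708%.

14.3708%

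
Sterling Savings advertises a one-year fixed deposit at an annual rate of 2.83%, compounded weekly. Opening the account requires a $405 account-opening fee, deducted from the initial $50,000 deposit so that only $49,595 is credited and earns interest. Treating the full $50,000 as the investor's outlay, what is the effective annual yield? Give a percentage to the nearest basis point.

2.04%

Value after one year: 49,595 × (1 + 0.0283/52)^52 = 49,595 × 1.028696 = $51,018.19.
Effective yield on the $50,000 outlay: 51,018.19 / 50,000 − 1 = 0.020364 = 2.04%.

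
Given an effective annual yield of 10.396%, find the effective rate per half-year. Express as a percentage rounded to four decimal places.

5.0695%

The per-half-year rate i satisfies (1 + i)^2 = 1 + 0.10396.
i = 1.10396^(1/2) − 1 = 0.0506950 = 5.0695%.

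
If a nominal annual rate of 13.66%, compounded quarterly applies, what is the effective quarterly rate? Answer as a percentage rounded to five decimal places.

With a nominal annual rate compounded quarterly, the periodic rate is the nominal rate divided by 4.
i = 0.1366 / 4 = 0.0341500 = 3.41500%.

3.41500%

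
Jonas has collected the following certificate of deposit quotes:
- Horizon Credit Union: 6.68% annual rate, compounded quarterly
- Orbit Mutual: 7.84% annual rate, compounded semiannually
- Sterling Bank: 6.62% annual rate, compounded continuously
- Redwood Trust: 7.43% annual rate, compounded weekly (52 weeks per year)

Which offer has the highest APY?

Horizon Credit Union: (1 + 0.0668/4)^4 − 1 = 6.849%
Orbit Mutual: (1 + 0.0784/2)^2 − 1 = 7.994%
Sterling Bank: e^0.0662 − 1 = 6.844%
Redwood Trust: (1 + 0.0743/52)^52 − 1 = 7.707%
The highest effective annual rate is Orbit Mutual at 7.994%.

Orbit Mutual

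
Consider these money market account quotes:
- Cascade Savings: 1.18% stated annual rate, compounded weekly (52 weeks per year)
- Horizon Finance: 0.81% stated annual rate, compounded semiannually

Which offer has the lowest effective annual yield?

Cascade Savings: (1 + 0.0118/52)^52 − 1 = 1.187%
Horizon Finance: (1 + 0.0081/2)^2 − 1 = 0.812%
The lowest effective annual rate is Horizon Finance at 0.812%.

Horizon Finance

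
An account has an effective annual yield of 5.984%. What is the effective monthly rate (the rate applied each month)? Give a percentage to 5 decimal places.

0.48549%

The per-month rate i satisfies (1 + i)^12 = 1 + 0.05984.
i = 1.05984^(1/12) − 1 = 0.0048549 = 0.48549%.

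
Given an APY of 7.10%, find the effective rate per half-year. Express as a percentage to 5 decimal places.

The per-half-year rate i satisfies (1 + i)^2 = 1 + 0.0710.
i = 1.0710^(1/2) − 1 = 0.0348913 = 3.48913%.

3.48913%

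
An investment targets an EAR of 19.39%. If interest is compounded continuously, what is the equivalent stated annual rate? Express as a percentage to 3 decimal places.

Continuous: nominal r satisfies e^r − 1 = 0.1939.
r = ln(1 + 0.1939) = ln(1.1939) = 0.177225 = 17.723%.

17.723%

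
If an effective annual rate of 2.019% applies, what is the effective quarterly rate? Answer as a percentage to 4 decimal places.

The per-quarter rate i satisfies (1 + i)^4 = 1 + 0.02019.
i = 1.02019^(1/4) − 1 = 0.0050097 = 0.5010%.

0.5010%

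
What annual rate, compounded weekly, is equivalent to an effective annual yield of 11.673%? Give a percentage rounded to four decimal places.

(1 + r/52)^52 − 1 = 0.11673, so 1 + r/52 = 1.11673^(1/52).
r/52 = 0.002125, so r = 0.110522 = 11.0522%.

11.0522%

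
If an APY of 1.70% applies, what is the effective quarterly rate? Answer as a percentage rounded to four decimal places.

The per-quarter rate i satisfies (1 + i)^4 = 1 + 0.0170.
i = 1.0170^(1/4) − 1 = 0.0042232 = 0.4223%.

0.4223%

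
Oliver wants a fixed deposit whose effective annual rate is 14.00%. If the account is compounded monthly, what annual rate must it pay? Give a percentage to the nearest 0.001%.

(1 + r/12)^12 − 1 = 0.1400, so 1 + r/12 = 1.1400^(1/12).
r/12 = 0.010979, so r = 0.131746 = 13.175%.

13.175%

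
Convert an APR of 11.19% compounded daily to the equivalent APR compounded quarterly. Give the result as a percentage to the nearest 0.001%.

EAR = (1 + 0.1119/365)^365 − 1 = 0.118382.
Solve (1 + r/4)^4 = 1.118382: r/4 = 1.118382^(1/4) − 1 = 0.028366, so r = 0.113462 = 11.346%.

11.346%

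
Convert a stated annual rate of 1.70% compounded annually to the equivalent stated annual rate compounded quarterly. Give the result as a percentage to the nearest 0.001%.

Compounded annually, EAR = nominal = 0.017000.
Solve (1 + r/4)^4 = 1.017000: r/4 = 1.017000^(1/4) − 1 = 0.004223, so r = 0.016893 = 1.689%.

1.689%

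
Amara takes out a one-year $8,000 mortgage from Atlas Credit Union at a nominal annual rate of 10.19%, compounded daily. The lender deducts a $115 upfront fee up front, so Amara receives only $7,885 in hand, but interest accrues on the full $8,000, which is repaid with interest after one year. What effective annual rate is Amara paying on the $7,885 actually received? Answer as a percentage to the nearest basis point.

12.34%

Amount owed after one year: 8,000 × (1 + 0.1019/365)^365 = 8,000 × 1.107257 = $8,858.06.
Effective rate on net proceeds: 8,858.06 / 7,885 − 1 = 0.123406 = 12.34%.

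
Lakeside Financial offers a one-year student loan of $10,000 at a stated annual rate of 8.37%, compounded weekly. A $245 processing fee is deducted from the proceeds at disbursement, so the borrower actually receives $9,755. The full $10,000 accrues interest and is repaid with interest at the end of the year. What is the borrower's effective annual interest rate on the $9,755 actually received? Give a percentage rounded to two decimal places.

11.45%

Amount owed after one year: 10,000 × (1 + 0.0837/52)^52 = 10,000 × 1.087229 = $10,872.29.
Effective rate on net proceeds: 10,872.29 / 9,755 − 1 = 0.114536 = 11.45%.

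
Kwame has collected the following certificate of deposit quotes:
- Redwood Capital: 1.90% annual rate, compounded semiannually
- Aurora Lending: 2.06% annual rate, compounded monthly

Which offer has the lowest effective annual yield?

Redwood Capital

Redwood Capital: (1 + 0.0190/2)^2 − 1 = 1.909%
Aurora Lending: (1 + 0.0206/12)^12 − 1 = 2.080%
The lowest effective annual rate is Redwood Capital at 1.909%.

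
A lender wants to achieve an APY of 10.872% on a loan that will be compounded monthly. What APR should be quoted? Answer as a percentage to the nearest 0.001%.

10.365%

(1 + r/12)^12 − 1 = 0.10872, so 1 + r/12 = 1.10872^(1/12).
r/12 = 0.008638, so r = 0.103651 = 10.365%.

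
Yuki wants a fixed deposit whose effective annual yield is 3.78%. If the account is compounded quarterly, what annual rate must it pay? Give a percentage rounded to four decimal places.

(1 + r/4)^4 − 1 = 0.0378, so 1 + r/4 = 1.0378^(1/4).
r/4 = 0.009319, so r = 0.037276 = 3.7276%.

3.7276%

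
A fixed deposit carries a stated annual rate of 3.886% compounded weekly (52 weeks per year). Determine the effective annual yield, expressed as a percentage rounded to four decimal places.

EAR = (1 + 0.03886/52)^52 − 1.
= (1 + 0.000747)^52 − 1 = 1.039610 − 1 = 3.9610%.

3.9610%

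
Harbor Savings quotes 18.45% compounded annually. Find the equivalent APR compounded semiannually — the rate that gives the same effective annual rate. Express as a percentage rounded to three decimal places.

17.669%

Compounded annually, EAR = nominal = 0.184500.
Solve (1 + r/2)^2 = 1.184500: r/2 = 1.184500^(1/2) − 1 = 0.088347, so r = 0.176695 = 17.669%.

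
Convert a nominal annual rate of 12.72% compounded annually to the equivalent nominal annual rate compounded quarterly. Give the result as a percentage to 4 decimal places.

Compounded annually, EAR = nominal = 0.127200.
Solve (1 + r/4)^4 = 1.127200: r/4 = 1.127200^(1/4) − 1 = 0.030387, so r = 0.121547 = 12.1547%.

12.1547%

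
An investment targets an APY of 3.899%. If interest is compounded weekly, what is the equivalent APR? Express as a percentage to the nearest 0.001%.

3.826%

(1 + r/52)^52 − 1 = 0.03899, so 1 + r/52 = 1.03899^(1/52).
r/52 = 0.000736, so r = 0.038263 = 3.826%.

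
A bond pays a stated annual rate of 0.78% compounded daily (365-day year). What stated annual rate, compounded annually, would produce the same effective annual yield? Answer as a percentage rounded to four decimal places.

0.7830%

EAR = (1 + 0.0078/365)^365 − 1 = 0.007830.
Compounded annually, the equivalent nominal rate is the EAR itself: 0.7830%.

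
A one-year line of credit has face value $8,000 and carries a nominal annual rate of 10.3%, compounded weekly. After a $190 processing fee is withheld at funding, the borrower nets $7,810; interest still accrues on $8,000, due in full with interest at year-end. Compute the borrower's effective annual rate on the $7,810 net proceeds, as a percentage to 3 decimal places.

Amount owed after one year: 8,000 × (1 + 0.103/52)^52 = 8,000 × 1.108378 = $8,867.03.
Effective rate on net proceeds: 8,867.03 / 7,810 − 1 = 0.135343 = 13.534%.

13.534%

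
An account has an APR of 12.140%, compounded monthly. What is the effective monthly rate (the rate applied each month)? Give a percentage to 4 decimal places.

With a nominal annual rate compounded monthly, the periodic rate is the nominal rate divided by 12.
i = 0.12140 / 12 = 0.0101167 = 1.0117%.

1.0117%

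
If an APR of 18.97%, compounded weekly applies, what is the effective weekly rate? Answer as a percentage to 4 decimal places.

0.3648%

With a nominal annual rate compounded weekly, the periodic rate is the nominal rate divided by 52.
i = 0.1897 / 52 = 0.0036481 = 0.3648%.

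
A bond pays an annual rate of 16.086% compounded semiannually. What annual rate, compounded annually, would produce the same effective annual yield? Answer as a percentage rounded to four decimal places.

16.7329%

EAR = (1 + 0.16086/2)^2 − 1 = 0.167329.
Compounded annually, the equivalent nominal rate is the EAR itself: 16.7329%.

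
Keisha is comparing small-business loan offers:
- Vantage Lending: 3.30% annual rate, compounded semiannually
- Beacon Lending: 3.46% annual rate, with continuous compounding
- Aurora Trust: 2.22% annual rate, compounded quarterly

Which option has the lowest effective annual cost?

Aurora Trust

Vantage Lending: (1 + 0.0330/2)^2 − 1 = 3.327%
Beacon Lending: e^0.0346 − 1 = 3.521%
Aurora Trust: (1 + 0.0222/4)^4 − 1 = 2.239%
The lowest effective annual rate is Aurora Trust at 2.239%.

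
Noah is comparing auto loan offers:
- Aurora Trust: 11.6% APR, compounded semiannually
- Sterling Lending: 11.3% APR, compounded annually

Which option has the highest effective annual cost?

Aurora Trust: (1 + 0.116/2)^2 − 1 = 11.936%
Sterling Lending: compounded annually, EAR = 11.300%
The highest effective annual rate is Aurora Trust at 11.936%.

Aurora Trust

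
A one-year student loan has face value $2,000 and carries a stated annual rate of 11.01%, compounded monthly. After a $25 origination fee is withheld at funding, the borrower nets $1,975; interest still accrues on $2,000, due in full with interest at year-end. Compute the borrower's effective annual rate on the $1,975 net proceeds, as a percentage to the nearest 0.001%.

Amount owed after one year: 2,000 × (1 + 0.1101/12)^12 = 2,000 × 1.115829 = $2,231.66.
Effective rate on net proceeds: 2,231.66 / 1,975 − 1 = 0.129954 = 12.995%.

12.995%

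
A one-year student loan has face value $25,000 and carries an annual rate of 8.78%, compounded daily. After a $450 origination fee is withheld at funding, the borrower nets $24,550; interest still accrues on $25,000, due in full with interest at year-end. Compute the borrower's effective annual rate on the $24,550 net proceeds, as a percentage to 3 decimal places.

Amount owed after one year: 25,000 × (1 + 0.0878/365)^365 = 25,000 × 1.091758 = $27,293.96.
Effective rate on net proceeds: 27,293.96 / 24,550 − 1 = 0.111770 = 11.177%.

11.177%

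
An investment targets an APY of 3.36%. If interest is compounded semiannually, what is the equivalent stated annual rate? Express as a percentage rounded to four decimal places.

(1 + r/2)^2 − 1 = 0.0336, so 1 + r/2 = 1.0336^(1/2).
r/2 = 0.016661, so r = 0.033322 = 3.3322%.

3.3322%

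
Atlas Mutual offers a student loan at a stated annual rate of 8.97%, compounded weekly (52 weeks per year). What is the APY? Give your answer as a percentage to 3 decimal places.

EAR = (1 + 0.0897/52)^52 − 1.
= (1 + 0.001725)^52 − 1 = 1.093762 − 1 = 9.376%.

9.376%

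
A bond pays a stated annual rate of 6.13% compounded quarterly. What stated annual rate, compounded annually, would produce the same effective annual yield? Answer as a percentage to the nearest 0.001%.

EAR = (1 + 0.0613/4)^4 − 1 = 0.062724.
Compounded annually, the equivalent nominal rate is the EAR itself: 6.272%.

6.272%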